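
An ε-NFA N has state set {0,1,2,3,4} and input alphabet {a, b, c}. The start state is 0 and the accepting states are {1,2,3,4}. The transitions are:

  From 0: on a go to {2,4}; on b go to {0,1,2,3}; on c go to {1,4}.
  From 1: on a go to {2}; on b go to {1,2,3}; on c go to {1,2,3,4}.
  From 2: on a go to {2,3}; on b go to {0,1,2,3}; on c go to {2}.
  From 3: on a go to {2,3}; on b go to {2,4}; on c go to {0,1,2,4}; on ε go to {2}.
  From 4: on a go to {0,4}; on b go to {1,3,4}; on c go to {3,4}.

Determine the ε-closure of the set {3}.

{2,3}

Begin with {3}.
3 →ε {2}; add 2.
ε-closure = {2,3}.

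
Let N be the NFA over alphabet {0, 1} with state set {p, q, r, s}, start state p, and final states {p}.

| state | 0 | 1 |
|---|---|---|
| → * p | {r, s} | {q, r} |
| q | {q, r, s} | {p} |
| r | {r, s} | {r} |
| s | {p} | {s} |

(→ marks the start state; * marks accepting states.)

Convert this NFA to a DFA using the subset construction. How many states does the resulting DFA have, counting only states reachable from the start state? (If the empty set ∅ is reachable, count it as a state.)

Start state of the DFA: {p}.
{p} --0--> {r, s}  [new]
{p} --1--> {q, r}  [new]
{r, s} --0--> {p, r, s}  [new]
{r, s} --1--> {r, s}  [seen]
{q, r} --0--> {q, r, s}  [new]
{q, r} --1--> {p, r}  [new]
{p, r, s} --0--> {p, r, s}  [seen]
{p, r, s} --1--> {q, r, s}  [seen]
{q, r, s} --0--> {p, q, r, s}  [new]
{q, r, s} --1--> {p, r, s}  [seen]
{p, r} --0--> {r, s}  [seen]
{p, r} --1--> {q, r}  [seen]
{p, q, r, s} --0--> {p, q, r, s}  [seen]
{p, q, r, s} --1--> {p, q, r, s}  [seen]
Reachable DFA states: {p}, {r, s}, {q, r}, {p, r, s}, {q, r, s}, {p, r}, {p, q, r, s}.

7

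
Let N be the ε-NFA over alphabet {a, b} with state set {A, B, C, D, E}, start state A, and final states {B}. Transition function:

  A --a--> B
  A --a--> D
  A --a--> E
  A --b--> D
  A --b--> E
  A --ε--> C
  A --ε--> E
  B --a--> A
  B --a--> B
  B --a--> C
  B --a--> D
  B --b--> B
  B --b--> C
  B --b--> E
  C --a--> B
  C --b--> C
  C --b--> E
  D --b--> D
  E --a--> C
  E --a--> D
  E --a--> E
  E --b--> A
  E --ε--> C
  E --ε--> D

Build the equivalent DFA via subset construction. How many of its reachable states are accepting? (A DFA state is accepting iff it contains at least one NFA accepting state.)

Start state of the DFA: {A, C, D, E} (ε-closure of the NFA start).
{A, C, D, E} --a--> {B, C, D, E}  [new]
{A, C, D, E} --b--> {A, C, D, E}  [seen]
{B, C, D, E} --a--> {A, B, C, D, E}  [new]
{B, C, D, E} --b--> {A, B, C, D, E}  [seen]
{A, B, C, D, E} --a--> {A, B, C, D, E}  [seen]
{A, B, C, D, E} --b--> {A, B, C, D, E}  [seen]
Reachable DFA states: {A, C, D, E}, {B, C, D, E}, {A, B, C, D, E}.
Accepting DFA states (contain an NFA accepting state): {B, C, D, E}, {A, B, C, D, E}.

2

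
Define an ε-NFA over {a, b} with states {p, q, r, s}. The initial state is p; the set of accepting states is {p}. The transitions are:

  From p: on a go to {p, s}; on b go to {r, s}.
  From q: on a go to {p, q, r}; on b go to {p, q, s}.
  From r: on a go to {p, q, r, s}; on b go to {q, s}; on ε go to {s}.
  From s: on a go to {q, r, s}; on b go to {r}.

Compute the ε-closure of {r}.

Begin with {r}.
r →ε {s}; add s.
ε-closure = {r, s}.

{r, s}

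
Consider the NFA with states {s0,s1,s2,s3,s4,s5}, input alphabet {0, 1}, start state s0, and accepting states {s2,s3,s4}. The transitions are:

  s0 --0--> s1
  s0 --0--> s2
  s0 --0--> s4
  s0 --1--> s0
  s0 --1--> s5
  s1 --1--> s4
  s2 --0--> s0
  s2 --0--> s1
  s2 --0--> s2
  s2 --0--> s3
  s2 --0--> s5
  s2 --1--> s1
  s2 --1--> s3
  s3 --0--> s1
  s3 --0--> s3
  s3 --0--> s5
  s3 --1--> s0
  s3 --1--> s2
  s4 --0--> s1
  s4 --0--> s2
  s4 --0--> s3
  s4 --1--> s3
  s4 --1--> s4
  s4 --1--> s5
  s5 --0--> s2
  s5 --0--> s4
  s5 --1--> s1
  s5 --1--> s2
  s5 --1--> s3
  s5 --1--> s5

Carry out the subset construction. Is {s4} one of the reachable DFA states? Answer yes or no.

no

Start state of the DFA: {s0}.
{s0} --0--> {s1,s2,s4}  [new]
{s0} --1--> {s0,s5}  [new]
{s1,s2,s4} --0--> {s0,s1,s2,s3,s5}  [new]
{s1,s2,s4} --1--> {s1,s3,s4,s5}  [new]
{s0,s5} --0--> {s1,s2,s4}  [seen]
{s0,s5} --1--> {s0,s1,s2,s3,s5}  [seen]
{s0,s1,s2,s3,s5} --0--> {s0,s1,s2,s3,s4,s5}  [new]
{s0,s1,s2,s3,s5} --1--> {s0,s1,s2,s3,s4,s5}  [seen]
{s1,s3,s4,s5} --0--> {s1,s2,s3,s4,s5}  [new]
{s1,s3,s4,s5} --1--> {s0,s1,s2,s3,s4,s5}  [seen]
{s0,s1,s2,s3,s4,s5} --0--> {s0,s1,s2,s3,s4,s5}  [seen]
{s0,s1,s2,s3,s4,s5} --1--> {s0,s1,s2,s3,s4,s5}  [seen]
{s1,s2,s3,s4,s5} --0--> {s0,s1,s2,s3,s4,s5}  [seen]
{s1,s2,s3,s4,s5} --1--> {s0,s1,s2,s3,s4,s5}  [seen]
Reachable DFA states: {s0}, {s1,s2,s4}, {s0,s5}, {s0,s1,s2,s3,s5}, {s1,s3,s4,s5}, {s0,s1,s2,s3,s4,s5}, {s1,s2,s3,s4,s5}.
{s4} is not among them.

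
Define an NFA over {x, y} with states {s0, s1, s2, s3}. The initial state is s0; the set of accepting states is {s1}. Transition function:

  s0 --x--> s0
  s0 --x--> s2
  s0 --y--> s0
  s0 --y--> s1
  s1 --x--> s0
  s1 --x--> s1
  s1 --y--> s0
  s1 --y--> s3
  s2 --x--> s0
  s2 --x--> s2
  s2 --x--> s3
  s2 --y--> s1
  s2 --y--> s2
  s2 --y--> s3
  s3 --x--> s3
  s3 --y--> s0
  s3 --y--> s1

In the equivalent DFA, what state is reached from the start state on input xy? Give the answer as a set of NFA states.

Start: {s0}.
δ(s0,x) = {s0, s2}.
Union: {s0, s2}.
After x: {s0, s2}.
δ(s0,y) = {s0, s1}; δ(s2,y) = {s1, s2, s3}.
Union: {s0, s1, s2, s3}.
After y: {s0, s1, s2, s3}.

{s0, s1, s2, s3}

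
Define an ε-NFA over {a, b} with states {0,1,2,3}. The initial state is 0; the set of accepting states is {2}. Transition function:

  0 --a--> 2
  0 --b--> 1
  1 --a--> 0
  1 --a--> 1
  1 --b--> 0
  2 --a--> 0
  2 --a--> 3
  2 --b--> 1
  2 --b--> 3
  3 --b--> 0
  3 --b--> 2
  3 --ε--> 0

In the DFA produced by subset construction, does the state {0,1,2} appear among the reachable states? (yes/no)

Start state of the DFA: {0} (ε-closure of the NFA start).
{0} --a--> {2}  [new]
{0} --b--> {1}  [new]
{2} --a--> {0,3}  [new]
{2} --b--> {0,1,3}  [new]
{1} --a--> {0,1}  [new]
{1} --b--> {0}  [seen]
{0,3} --a--> {2}  [seen]
{0,3} --b--> {0,1,2}  [new]
{0,1,3} --a--> {0,1,2}  [seen]
{0,1,3} --b--> {0,1,2}  [seen]
{0,1} --a--> {0,1,2}  [seen]
{0,1} --b--> {0,1}  [seen]
{0,1,2} --a--> {0,1,2,3}  [new]
{0,1,2} --b--> {0,1,3}  [seen]
{0,1,2,3} --a--> {0,1,2,3}  [seen]
{0,1,2,3} --b--> {0,1,2,3}  [seen]
Reachable DFA states: {0}, {2}, {1}, {0,3}, {0,1,3}, {0,1}, {0,1,2}, {0,1,2,3}.
{0,1,2} is among them.

yes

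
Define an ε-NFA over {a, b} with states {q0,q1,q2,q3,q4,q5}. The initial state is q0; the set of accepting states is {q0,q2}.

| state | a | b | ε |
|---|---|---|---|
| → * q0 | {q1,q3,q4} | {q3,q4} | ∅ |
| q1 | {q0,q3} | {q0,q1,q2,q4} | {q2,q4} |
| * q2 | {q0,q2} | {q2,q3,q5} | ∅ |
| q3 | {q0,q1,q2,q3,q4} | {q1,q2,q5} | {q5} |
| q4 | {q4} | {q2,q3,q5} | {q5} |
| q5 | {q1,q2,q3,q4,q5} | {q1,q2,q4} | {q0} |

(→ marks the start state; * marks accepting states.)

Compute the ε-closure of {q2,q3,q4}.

{q0,q2,q3,q4,q5}

Begin with {q2,q3,q4}.
q3 →ε {q5}; add q5.
q5 →ε {q0}; add q0.
ε-closure = {q0,q2,q3,q4,q5}.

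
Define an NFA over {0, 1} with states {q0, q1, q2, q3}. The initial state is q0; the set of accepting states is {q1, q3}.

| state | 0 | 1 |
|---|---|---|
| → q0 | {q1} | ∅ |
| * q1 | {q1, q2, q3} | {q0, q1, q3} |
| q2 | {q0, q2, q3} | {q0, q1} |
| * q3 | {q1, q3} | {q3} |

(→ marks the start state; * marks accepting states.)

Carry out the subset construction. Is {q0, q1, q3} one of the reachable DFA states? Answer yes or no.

Start state of the DFA: {q0}.
{q0} --0--> {q1}  [new]
{q0} --1--> ∅  [new]
{q1} --0--> {q1, q2, q3}  [new]
{q1} --1--> {q0, q1, q3}  [new]
∅ --0--> ∅  [seen]
∅ --1--> ∅  [seen]
{q1, q2, q3} --0--> {q0, q1, q2, q3}  [new]
{q1, q2, q3} --1--> {q0, q1, q3}  [seen]
{q0, q1, q3} --0--> {q1, q2, q3}  [seen]
{q0, q1, q3} --1--> {q0, q1, q3}  [seen]
{q0, q1, q2, q3} --0--> {q0, q1, q2, q3}  [seen]
{q0, q1, q2, q3} --1--> {q0, q1, q3}  [seen]
Reachable DFA states: {q0}, {q1}, ∅, {q1, q2, q3}, {q0, q1, q3}, {q0, q1, q2, q3}.
{q0, q1, q3} is among them.

yes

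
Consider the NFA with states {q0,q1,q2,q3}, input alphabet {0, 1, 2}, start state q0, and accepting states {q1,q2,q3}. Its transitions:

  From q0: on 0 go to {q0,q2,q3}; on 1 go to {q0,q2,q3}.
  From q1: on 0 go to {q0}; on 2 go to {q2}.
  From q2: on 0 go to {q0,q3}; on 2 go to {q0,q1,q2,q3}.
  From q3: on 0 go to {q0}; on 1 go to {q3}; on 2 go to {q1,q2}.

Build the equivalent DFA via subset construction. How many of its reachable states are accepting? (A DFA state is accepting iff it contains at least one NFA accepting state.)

2

Start state of the DFA: {q0}.
{q0} --0--> {q0,q2,q3}  [new]
{q0} --1--> {q0,q2,q3}  [seen]
{q0} --2--> ∅  [new]
{q0,q2,q3} --0--> {q0,q2,q3}  [seen]
{q0,q2,q3} --1--> {q0,q2,q3}  [seen]
{q0,q2,q3} --2--> {q0,q1,q2,q3}  [new]
∅ --0--> ∅  [seen]
∅ --1--> ∅  [seen]
∅ --2--> ∅  [seen]
{q0,q1,q2,q3} --0--> {q0,q2,q3}  [seen]
{q0,q1,q2,q3} --1--> {q0,q2,q3}  [seen]
{q0,q1,q2,q3} --2--> {q0,q1,q2,q3}  [seen]
Reachable DFA states: {q0}, {q0,q2,q3}, ∅, {q0,q1,q2,q3}.
Accepting DFA states (contain an NFA accepting state): {q0,q2,q3}, {q0,q1,q2,q3}.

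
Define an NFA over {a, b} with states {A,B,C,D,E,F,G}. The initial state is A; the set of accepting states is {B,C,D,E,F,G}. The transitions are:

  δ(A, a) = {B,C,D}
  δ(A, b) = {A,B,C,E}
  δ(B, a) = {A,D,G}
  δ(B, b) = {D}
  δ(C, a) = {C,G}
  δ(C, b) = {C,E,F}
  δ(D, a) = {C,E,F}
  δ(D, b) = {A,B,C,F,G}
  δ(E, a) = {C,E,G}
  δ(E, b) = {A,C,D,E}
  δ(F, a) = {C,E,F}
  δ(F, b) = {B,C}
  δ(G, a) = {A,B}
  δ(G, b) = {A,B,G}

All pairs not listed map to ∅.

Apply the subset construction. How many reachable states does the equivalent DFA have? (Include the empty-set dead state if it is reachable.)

Start state of the DFA: {A}.
{A} --a--> {B,C,D}  [new]
{A} --b--> {A,B,C,E}  [new]
{B,C,D} --a--> {A,C,D,E,F,G}  [new]
{B,C,D} --b--> {A,B,C,D,E,F,G}  [new]
{A,B,C,E} --a--> {A,B,C,D,E,G}  [new]
{A,B,C,E} --b--> {A,B,C,D,E,F}  [new]
{A,C,D,E,F,G} --a--> {A,B,C,D,E,F,G}  [seen]
{A,C,D,E,F,G} --b--> {A,B,C,D,E,F,G}  [seen]
{A,B,C,D,E,F,G} --a--> {A,B,C,D,E,F,G}  [seen]
{A,B,C,D,E,F,G} --b--> {A,B,C,D,E,F,G}  [seen]
{A,B,C,D,E,G} --a--> {A,B,C,D,E,F,G}  [seen]
{A,B,C,D,E,G} --b--> {A,B,C,D,E,F,G}  [seen]
{A,B,C,D,E,F} --a--> {A,B,C,D,E,F,G}  [seen]
{A,B,C,D,E,F} --b--> {A,B,C,D,E,F,G}  [seen]
Reachable DFA states: {A}, {B,C,D}, {A,B,C,E}, {A,C,D,E,F,G}, {A,B,C,D,E,F,G}, {A,B,C,D,E,G}, {A,B,C,D,E,F}.

7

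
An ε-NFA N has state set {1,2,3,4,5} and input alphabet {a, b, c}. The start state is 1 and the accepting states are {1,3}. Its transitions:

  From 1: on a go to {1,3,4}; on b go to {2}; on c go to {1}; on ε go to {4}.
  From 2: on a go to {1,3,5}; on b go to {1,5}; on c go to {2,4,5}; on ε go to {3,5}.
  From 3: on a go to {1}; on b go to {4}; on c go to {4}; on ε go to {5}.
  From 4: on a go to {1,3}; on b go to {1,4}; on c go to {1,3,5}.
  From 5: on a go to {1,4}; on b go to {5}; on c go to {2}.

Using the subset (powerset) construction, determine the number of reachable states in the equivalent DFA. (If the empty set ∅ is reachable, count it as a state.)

3

Start state of the DFA: {1,4} (ε-closure of the NFA start).
{1,4} --a--> {1,3,4,5}  [new]
{1,4} --b--> {1,2,3,4,5}  [new]
{1,4} --c--> {1,3,4,5}  [seen]
{1,3,4,5} --a--> {1,3,4,5}  [seen]
{1,3,4,5} --b--> {1,2,3,4,5}  [seen]
{1,3,4,5} --c--> {1,2,3,4,5}  [seen]
{1,2,3,4,5} --a--> {1,3,4,5}  [seen]
{1,2,3,4,5} --b--> {1,2,3,4,5}  [seen]
{1,2,3,4,5} --c--> {1,2,3,4,5}  [seen]
Reachable DFA states: {1,4}, {1,3,4,5}, {1,2,3,4,5}.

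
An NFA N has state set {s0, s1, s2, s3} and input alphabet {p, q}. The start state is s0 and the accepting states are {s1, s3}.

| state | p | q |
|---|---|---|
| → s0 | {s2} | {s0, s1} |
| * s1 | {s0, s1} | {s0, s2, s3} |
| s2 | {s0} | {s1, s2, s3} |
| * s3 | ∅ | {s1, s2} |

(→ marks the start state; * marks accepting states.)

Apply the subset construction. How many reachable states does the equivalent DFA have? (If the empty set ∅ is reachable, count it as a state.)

6

Start state of the DFA: {s0}.
{s0} --p--> {s2}  [new]
{s0} --q--> {s0, s1}  [new]
{s2} --p--> {s0}  [seen]
{s2} --q--> {s1, s2, s3}  [new]
{s0, s1} --p--> {s0, s1, s2}  [new]
{s0, s1} --q--> {s0, s1, s2, s3}  [new]
{s1, s2, s3} --p--> {s0, s1}  [seen]
{s1, s2, s3} --q--> {s0, s1, s2, s3}  [seen]
{s0, s1, s2} --p--> {s0, s1, s2}  [seen]
{s0, s1, s2} --q--> {s0, s1, s2, s3}  [seen]
{s0, s1, s2, s3} --p--> {s0, s1, s2}  [seen]
{s0, s1, s2, s3} --q--> {s0, s1, s2, s3}  [seen]
Reachable DFA states: {s0}, {s2}, {s0, s1}, {s1, s2, s3}, {s0, s1, s2}, {s0, s1, s2, s3}.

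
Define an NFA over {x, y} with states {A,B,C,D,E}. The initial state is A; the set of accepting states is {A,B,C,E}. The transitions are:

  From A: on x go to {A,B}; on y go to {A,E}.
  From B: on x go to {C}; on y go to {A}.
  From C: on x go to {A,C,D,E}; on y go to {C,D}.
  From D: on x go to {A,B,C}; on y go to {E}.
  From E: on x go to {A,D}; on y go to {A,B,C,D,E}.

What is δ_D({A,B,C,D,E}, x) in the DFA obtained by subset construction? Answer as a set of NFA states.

{A,B,C,D,E}

δ(A,x) = {A,B}; δ(B,x) = {C}; δ(C,x) = {A,C,D,E}; δ(D,x) = {A,B,C}; δ(E,x) = {A,D}.
Union: {A,B,C,D,E}.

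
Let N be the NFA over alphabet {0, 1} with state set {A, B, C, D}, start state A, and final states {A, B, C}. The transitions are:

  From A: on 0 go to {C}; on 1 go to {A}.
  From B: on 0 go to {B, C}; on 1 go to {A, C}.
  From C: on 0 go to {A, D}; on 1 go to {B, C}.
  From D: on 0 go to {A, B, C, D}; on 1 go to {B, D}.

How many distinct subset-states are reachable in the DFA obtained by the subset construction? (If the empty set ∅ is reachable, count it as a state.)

7

Start state of the DFA: {A}.
{A} --0--> {C}  [new]
{A} --1--> {A}  [seen]
{C} --0--> {A, D}  [new]
{C} --1--> {B, C}  [new]
{A, D} --0--> {A, B, C, D}  [new]
{A, D} --1--> {A, B, D}  [new]
{B, C} --0--> {A, B, C, D}  [seen]
{B, C} --1--> {A, B, C}  [new]
{A, B, C, D} --0--> {A, B, C, D}  [seen]
{A, B, C, D} --1--> {A, B, C, D}  [seen]
{A, B, D} --0--> {A, B, C, D}  [seen]
{A, B, D} --1--> {A, B, C, D}  [seen]
{A, B, C} --0--> {A, B, C, D}  [seen]
{A, B, C} --1--> {A, B, C}  [seen]
Reachable DFA states: {A}, {C}, {A, D}, {B, C}, {A, B, C, D}, {A, B, D}, {A, B, C}.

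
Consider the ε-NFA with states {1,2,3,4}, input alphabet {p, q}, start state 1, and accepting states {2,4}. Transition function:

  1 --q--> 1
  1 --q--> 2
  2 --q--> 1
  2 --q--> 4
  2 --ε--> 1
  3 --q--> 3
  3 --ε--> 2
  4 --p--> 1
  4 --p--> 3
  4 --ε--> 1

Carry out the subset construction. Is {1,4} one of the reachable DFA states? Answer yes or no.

no

Start state of the DFA: {1} (ε-closure of the NFA start).
{1} --p--> ∅  [new]
{1} --q--> {1,2}  [new]
∅ --p--> ∅  [seen]
∅ --q--> ∅  [seen]
{1,2} --p--> ∅  [seen]
{1,2} --q--> {1,2,4}  [new]
{1,2,4} --p--> {1,2,3}  [new]
{1,2,4} --q--> {1,2,4}  [seen]
{1,2,3} --p--> ∅  [seen]
{1,2,3} --q--> {1,2,3,4}  [new]
{1,2,3,4} --p--> {1,2,3}  [seen]
{1,2,3,4} --q--> {1,2,3,4}  [seen]
Reachable DFA states: {1}, ∅, {1,2}, {1,2,4}, {1,2,3}, {1,2,3,4}.
{1,4} is not among them.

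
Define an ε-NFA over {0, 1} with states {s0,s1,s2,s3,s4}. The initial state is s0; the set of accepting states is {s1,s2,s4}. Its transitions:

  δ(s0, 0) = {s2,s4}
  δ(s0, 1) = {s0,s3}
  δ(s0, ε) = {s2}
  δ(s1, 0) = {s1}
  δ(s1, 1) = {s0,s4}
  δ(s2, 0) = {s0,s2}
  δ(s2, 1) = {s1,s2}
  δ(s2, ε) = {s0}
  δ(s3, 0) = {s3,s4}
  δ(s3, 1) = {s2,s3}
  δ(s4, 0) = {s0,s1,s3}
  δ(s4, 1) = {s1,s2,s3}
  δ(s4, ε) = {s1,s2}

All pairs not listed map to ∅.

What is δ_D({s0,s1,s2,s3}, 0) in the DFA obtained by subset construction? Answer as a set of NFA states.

{s0,s1,s2,s3,s4}

δ(s0,0) = {s2,s4}; δ(s1,0) = {s1}; δ(s2,0) = {s0,s2}; δ(s3,0) = {s3,s4}.
Union: {s0,s1,s2,s3,s4}.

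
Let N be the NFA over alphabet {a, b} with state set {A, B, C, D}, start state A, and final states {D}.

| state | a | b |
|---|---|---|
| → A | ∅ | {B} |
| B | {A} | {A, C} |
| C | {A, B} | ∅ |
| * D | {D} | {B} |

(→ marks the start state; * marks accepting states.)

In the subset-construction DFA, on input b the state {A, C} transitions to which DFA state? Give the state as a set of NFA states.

{B}

δ(A,b) = {B}; δ(C,b) = ∅.
Union: {B}.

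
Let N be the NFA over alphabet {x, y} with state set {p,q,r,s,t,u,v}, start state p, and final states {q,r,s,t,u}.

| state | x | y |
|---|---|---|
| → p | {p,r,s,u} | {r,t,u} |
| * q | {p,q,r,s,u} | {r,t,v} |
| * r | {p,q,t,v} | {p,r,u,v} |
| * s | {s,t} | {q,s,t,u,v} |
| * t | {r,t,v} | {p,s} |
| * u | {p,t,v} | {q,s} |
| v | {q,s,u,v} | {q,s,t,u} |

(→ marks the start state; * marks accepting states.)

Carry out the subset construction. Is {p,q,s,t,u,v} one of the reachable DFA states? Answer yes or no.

Start state of the DFA: {p}.
{p} --x--> {p,r,s,u}  [new]
{p} --y--> {r,t,u}  [new]
{p,r,s,u} --x--> {p,q,r,s,t,u,v}  [new]
{p,r,s,u} --y--> {p,q,r,s,t,u,v}  [seen]
{r,t,u} --x--> {p,q,r,t,v}  [new]
{r,t,u} --y--> {p,q,r,s,u,v}  [new]
{p,q,r,s,t,u,v} --x--> {p,q,r,s,t,u,v}  [seen]
{p,q,r,s,t,u,v} --y--> {p,q,r,s,t,u,v}  [seen]
{p,q,r,t,v} --x--> {p,q,r,s,t,u,v}  [seen]
{p,q,r,t,v} --y--> {p,q,r,s,t,u,v}  [seen]
{p,q,r,s,u,v} --x--> {p,q,r,s,t,u,v}  [seen]
{p,q,r,s,u,v} --y--> {p,q,r,s,t,u,v}  [seen]
Reachable DFA states: {p}, {p,r,s,u}, {r,t,u}, {p,q,r,s,t,u,v}, {p,q,r,t,v}, {p,q,r,s,u,v}.
{p,q,s,t,u,v} is not among them.

no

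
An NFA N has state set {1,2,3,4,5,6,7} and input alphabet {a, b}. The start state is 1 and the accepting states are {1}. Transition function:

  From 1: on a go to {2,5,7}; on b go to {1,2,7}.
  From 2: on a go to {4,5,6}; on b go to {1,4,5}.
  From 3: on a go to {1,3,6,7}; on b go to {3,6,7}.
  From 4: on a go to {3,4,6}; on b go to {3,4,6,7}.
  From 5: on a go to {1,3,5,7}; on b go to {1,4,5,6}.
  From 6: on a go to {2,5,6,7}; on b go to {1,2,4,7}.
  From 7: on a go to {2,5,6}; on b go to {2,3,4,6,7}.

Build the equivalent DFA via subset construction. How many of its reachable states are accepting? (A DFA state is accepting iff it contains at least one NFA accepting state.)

Start state of the DFA: {1}.
{1} --a--> {2,5,7}  [new]
{1} --b--> {1,2,7}  [new]
{2,5,7} --a--> {1,2,3,4,5,6,7}  [new]
{2,5,7} --b--> {1,2,3,4,5,6,7}  [seen]
{1,2,7} --a--> {2,4,5,6,7}  [new]
{1,2,7} --b--> {1,2,3,4,5,6,7}  [seen]
{1,2,3,4,5,6,7} --a--> {1,2,3,4,5,6,7}  [seen]
{1,2,3,4,5,6,7} --b--> {1,2,3,4,5,6,7}  [seen]
{2,4,5,6,7} --a--> {1,2,3,4,5,6,7}  [seen]
{2,4,5,6,7} --b--> {1,2,3,4,5,6,7}  [seen]
Reachable DFA states: {1}, {2,5,7}, {1,2,7}, {1,2,3,4,5,6,7}, {2,4,5,6,7}.
Accepting DFA states (contain an NFA accepting state): {1}, {1,2,7}, {1,2,3,4,5,6,7}.

3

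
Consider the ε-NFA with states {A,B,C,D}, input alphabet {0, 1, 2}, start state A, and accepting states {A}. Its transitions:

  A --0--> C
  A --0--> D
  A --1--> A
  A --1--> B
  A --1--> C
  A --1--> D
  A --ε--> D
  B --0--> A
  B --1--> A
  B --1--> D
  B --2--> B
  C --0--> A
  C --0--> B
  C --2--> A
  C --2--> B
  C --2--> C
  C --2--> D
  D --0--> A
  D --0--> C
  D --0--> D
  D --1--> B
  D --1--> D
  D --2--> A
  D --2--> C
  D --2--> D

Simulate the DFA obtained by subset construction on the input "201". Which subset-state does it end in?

{A,B,C,D}

Start: {A,D}.
δ(A,2) = ∅; δ(D,2) = {A,C,D}.
Union: {A,C,D}.
After 2: {A,C,D}.
δ(A,0) = {C,D}; δ(C,0) = {A,B}; δ(D,0) = {A,C,D}.
Union: {A,B,C,D}.
After 0: {A,B,C,D}.
δ(A,1) = {A,B,C,D}; δ(B,1) = {A,D}; δ(C,1) = ∅; δ(D,1) = {B,D}.
Union: {A,B,C,D}.
After 1: {A,B,C,D}.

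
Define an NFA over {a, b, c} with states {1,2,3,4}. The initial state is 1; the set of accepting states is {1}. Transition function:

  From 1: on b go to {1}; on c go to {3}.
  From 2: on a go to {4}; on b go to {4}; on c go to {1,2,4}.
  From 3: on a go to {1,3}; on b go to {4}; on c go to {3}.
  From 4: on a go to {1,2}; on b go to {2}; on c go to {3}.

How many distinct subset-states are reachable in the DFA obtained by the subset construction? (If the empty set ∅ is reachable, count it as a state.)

10

Start state of the DFA: {1}.
{1} --a--> ∅  [new]
{1} --b--> {1}  [seen]
{1} --c--> {3}  [new]
∅ --a--> ∅  [seen]
∅ --b--> ∅  [seen]
∅ --c--> ∅  [seen]
{3} --a--> {1,3}  [new]
{3} --b--> {4}  [new]
{3} --c--> {3}  [seen]
{1,3} --a--> {1,3}  [seen]
{1,3} --b--> {1,4}  [new]
{1,3} --c--> {3}  [seen]
{4} --a--> {1,2}  [new]
{4} --b--> {2}  [new]
{4} --c--> {3}  [seen]
{1,4} --a--> {1,2}  [seen]
{1,4} --b--> {1,2}  [seen]
{1,4} --c--> {3}  [seen]
{1,2} --a--> {4}  [seen]
{1,2} --b--> {1,4}  [seen]
{1,2} --c--> {1,2,3,4}  [new]
{2} --a--> {4}  [seen]
{2} --b--> {4}  [seen]
{2} --c--> {1,2,4}  [new]
{1,2,3,4} --a--> {1,2,3,4}  [seen]
{1,2,3,4} --b--> {1,2,4}  [seen]
{1,2,3,4} --c--> {1,2,3,4}  [seen]
{1,2,4} --a--> {1,2,4}  [seen]
{1,2,4} --b--> {1,2,4}  [seen]
{1,2,4} --c--> {1,2,3,4}  [seen]
Reachable DFA states: {1}, ∅, {3}, {1,3}, {4}, {1,4}, {1,2}, {2}, {1,2,3,4}, {1,2,4}.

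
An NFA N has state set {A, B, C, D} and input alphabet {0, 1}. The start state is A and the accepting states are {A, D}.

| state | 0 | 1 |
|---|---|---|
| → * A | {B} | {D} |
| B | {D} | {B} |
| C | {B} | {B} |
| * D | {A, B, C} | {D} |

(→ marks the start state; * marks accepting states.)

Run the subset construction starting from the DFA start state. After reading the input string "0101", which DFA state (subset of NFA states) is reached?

{D}

Start: {A}.
δ(A,0) = {B}.
Union: {B}.
After 0: {B}.
δ(B,1) = {B}.
Union: {B}.
After 1: {B}.
δ(B,0) = {D}.
Union: {D}.
After 0: {D}.
δ(D,1) = {D}.
Union: {D}.
After 1: {D}.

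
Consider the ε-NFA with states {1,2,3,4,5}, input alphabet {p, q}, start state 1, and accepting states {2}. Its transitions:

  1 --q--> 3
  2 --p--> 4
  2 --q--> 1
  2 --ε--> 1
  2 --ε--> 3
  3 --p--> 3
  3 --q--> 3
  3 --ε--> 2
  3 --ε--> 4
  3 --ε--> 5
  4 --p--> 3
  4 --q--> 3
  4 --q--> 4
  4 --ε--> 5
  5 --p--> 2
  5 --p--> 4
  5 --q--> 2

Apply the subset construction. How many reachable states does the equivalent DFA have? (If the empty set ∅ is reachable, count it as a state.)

3

Start state of the DFA: {1} (ε-closure of the NFA start).
{1} --p--> ∅  [new]
{1} --q--> {1,2,3,4,5}  [new]
∅ --p--> ∅  [seen]
∅ --q--> ∅  [seen]
{1,2,3,4,5} --p--> {1,2,3,4,5}  [seen]
{1,2,3,4,5} --q--> {1,2,3,4,5}  [seen]
Reachable DFA states: {1}, ∅, {1,2,3,4,5}.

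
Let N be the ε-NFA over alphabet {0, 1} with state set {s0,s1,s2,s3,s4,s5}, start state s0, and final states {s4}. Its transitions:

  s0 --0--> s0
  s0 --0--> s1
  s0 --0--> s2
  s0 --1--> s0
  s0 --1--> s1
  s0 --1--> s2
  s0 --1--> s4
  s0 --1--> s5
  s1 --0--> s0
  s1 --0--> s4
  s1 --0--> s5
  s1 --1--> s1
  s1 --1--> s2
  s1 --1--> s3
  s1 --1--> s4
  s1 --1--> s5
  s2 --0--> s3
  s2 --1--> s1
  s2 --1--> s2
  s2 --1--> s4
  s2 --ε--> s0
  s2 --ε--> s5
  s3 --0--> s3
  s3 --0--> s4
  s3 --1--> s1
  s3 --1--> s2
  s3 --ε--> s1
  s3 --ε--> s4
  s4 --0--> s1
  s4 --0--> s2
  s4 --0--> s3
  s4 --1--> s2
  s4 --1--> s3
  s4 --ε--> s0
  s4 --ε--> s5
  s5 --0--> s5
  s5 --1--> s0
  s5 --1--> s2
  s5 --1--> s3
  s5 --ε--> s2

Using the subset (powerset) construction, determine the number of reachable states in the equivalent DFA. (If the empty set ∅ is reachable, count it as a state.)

Start state of the DFA: {s0} (ε-closure of the NFA start).
{s0} --0--> {s0,s1,s2,s5}  [new]
{s0} --1--> {s0,s1,s2,s4,s5}  [new]
{s0,s1,s2,s5} --0--> {s0,s1,s2,s3,s4,s5}  [new]
{s0,s1,s2,s5} --1--> {s0,s1,s2,s3,s4,s5}  [seen]
{s0,s1,s2,s4,s5} --0--> {s0,s1,s2,s3,s4,s5}  [seen]
{s0,s1,s2,s4,s5} --1--> {s0,s1,s2,s3,s4,s5}  [seen]
{s0,s1,s2,s3,s4,s5} --0--> {s0,s1,s2,s3,s4,s5}  [seen]
{s0,s1,s2,s3,s4,s5} --1--> {s0,s1,s2,s3,s4,s5}  [seen]
Reachable DFA states: {s0}, {s0,s1,s2,s5}, {s0,s1,s2,s4,s5}, {s0,s1,s2,s3,s4,s5}.

4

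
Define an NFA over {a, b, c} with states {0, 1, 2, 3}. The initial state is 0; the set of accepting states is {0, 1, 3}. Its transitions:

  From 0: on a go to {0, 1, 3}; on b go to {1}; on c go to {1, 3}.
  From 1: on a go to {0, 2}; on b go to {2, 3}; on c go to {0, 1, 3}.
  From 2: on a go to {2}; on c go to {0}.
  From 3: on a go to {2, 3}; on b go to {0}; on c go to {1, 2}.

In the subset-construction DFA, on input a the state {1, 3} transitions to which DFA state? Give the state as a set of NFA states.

δ(1,a) = {0, 2}; δ(3,a) = {2, 3}.
Union: {0, 2, 3}.

{0, 2, 3}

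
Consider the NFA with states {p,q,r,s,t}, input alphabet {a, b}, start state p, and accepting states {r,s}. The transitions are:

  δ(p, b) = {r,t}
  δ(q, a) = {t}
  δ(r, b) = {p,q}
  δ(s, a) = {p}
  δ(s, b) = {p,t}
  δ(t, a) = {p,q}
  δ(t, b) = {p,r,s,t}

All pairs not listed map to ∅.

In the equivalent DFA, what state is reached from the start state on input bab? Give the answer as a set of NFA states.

{r,t}

Start: {p}.
δ(p,b) = {r,t}.
Union: {r,t}.
After b: {r,t}.
δ(r,a) = ∅; δ(t,a) = {p,q}.
Union: {p,q}.
After a: {p,q}.
δ(p,b) = {r,t}; δ(q,b) = ∅.
Union: {r,t}.
After b: {r,t}.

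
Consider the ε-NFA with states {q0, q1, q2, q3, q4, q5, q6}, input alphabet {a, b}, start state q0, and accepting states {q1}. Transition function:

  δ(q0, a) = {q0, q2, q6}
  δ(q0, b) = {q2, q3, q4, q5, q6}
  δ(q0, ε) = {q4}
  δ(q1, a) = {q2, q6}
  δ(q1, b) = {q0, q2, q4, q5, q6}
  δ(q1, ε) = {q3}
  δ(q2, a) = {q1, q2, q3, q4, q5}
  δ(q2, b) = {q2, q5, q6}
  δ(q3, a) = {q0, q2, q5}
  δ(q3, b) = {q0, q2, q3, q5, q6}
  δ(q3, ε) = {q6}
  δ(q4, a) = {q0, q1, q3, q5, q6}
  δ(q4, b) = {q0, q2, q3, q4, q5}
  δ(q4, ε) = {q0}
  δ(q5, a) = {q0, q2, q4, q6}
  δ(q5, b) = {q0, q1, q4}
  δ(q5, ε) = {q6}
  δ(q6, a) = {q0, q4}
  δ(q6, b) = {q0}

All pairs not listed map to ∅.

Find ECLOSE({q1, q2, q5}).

{q1, q2, q3, q5, q6}

Begin with {q1, q2, q5}.
q1 →ε {q3}; add q3.
q3 →ε {q6}; add q6.
ε-closure = {q1, q2, q3, q5, q6}.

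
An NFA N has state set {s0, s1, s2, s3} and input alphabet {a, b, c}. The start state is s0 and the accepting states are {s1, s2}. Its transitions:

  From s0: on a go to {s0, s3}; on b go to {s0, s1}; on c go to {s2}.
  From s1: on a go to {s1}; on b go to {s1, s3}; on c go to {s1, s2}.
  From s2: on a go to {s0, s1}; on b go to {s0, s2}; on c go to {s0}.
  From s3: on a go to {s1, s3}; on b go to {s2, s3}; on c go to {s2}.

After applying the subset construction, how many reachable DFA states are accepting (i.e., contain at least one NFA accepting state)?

Start state of the DFA: {s0}.
{s0} --a--> {s0, s3}  [new]
{s0} --b--> {s0, s1}  [new]
{s0} --c--> {s2}  [new]
{s0, s3} --a--> {s0, s1, s3}  [new]
{s0, s3} --b--> {s0, s1, s2, s3}  [new]
{s0, s3} --c--> {s2}  [seen]
{s0, s1} --a--> {s0, s1, s3}  [seen]
{s0, s1} --b--> {s0, s1, s3}  [seen]
{s0, s1} --c--> {s1, s2}  [new]
{s2} --a--> {s0, s1}  [seen]
{s2} --b--> {s0, s2}  [new]
{s2} --c--> {s0}  [seen]
{s0, s1, s3} --a--> {s0, s1, s3}  [seen]
{s0, s1, s3} --b--> {s0, s1, s2, s3}  [seen]
{s0, s1, s3} --c--> {s1, s2}  [seen]
{s0, s1, s2, s3} --a--> {s0, s1, s3}  [seen]
{s0, s1, s2, s3} --b--> {s0, s1, s2, s3}  [seen]
{s0, s1, s2, s3} --c--> {s0, s1, s2}  [new]
{s1, s2} --a--> {s0, s1}  [seen]
{s1, s2} --b--> {s0, s1, s2, s3}  [seen]
{s1, s2} --c--> {s0, s1, s2}  [seen]
{s0, s2} --a--> {s0, s1, s3}  [seen]
{s0, s2} --b--> {s0, s1, s2}  [seen]
{s0, s2} --c--> {s0, s2}  [seen]
{s0, s1, s2} --a--> {s0, s1, s3}  [seen]
{s0, s1, s2} --b--> {s0, s1, s2, s3}  [seen]
{s0, s1, s2} --c--> {s0, s1, s2}  [seen]
Reachable DFA states: {s0}, {s0, s3}, {s0, s1}, {s2}, {s0, s1, s3}, {s0, s1, s2, s3}, {s1, s2}, {s0, s2}, {s0, s1, s2}.
Accepting DFA states (contain an NFA accepting state): {s0, s1}, {s2}, {s0, s1, s3}, {s0, s1, s2, s3}, {s1, s2}, {s0, s2}, {s0, s1, s2}.

7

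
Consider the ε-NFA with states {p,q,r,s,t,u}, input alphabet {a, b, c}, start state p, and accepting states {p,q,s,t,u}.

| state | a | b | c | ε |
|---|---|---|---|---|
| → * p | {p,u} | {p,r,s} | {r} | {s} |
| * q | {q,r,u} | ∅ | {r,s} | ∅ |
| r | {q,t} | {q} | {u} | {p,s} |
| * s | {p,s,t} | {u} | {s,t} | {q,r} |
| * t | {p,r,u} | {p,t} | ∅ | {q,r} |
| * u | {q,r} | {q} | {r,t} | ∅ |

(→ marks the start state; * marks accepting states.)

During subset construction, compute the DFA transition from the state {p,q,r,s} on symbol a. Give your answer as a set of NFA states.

δ(p,a) = {p,u}; δ(q,a) = {q,r,u}; δ(r,a) = {q,t}; δ(s,a) = {p,s,t}.
Union: {p,q,r,s,t,u}.

{p,q,r,s,t,u}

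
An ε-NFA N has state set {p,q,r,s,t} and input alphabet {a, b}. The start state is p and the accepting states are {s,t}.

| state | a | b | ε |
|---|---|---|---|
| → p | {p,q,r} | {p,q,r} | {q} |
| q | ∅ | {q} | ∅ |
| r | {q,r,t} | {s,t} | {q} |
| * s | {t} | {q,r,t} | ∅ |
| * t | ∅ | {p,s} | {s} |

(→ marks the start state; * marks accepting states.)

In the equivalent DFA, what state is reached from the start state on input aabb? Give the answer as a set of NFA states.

{p,q,r,s,t}

Start: {p,q}.
δ(p,a) = {p,q,r}; δ(q,a) = ∅.
Union: {p,q,r}.
After a: {p,q,r}.
δ(p,a) = {p,q,r}; δ(q,a) = ∅; δ(r,a) = {q,r,t}.
Union: {p,q,r,t}.
ε-closure gives {p,q,r,s,t}.
After a: {p,q,r,s,t}.
δ(p,b) = {p,q,r}; δ(q,b) = {q}; δ(r,b) = {s,t}; δ(s,b) = {q,r,t}; δ(t,b) = {p,s}.
Union: {p,q,r,s,t}.
After b: {p,q,r,s,t}.
δ(p,b) = {p,q,r}; δ(q,b) = {q}; δ(r,b) = {s,t}; δ(s,b) = {q,r,t}; δ(t,b) = {p,s}.
Union: {p,q,r,s,t}.
After b: {p,q,r,s,t}.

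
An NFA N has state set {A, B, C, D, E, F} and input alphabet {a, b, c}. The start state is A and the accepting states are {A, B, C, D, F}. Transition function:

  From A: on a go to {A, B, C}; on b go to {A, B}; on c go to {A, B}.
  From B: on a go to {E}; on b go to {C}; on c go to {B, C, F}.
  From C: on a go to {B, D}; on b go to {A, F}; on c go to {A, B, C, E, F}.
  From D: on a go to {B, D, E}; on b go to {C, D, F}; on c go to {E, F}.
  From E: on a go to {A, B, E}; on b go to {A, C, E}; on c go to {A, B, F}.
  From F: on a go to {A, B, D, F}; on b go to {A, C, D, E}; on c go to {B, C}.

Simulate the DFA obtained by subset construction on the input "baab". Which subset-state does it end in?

Start: {A}.
δ(A,b) = {A, B}.
Union: {A, B}.
After b: {A, B}.
δ(A,a) = {A, B, C}; δ(B,a) = {E}.
Union: {A, B, C, E}.
After a: {A, B, C, E}.
δ(A,a) = {A, B, C}; δ(B,a) = {E}; δ(C,a) = {B, D}; δ(E,a) = {A, B, E}.
Union: {A, B, C, D, E}.
After a: {A, B, C, D, E}.
δ(A,b) = {A, B}; δ(B,b) = {C}; δ(C,b) = {A, F}; δ(D,b) = {C, D, F}; δ(E,b) = {A, C, E}.
Union: {A, B, C, D, E, F}.
After b: {A, B, C, D, E, F}.

{A, B, C, D, E, F}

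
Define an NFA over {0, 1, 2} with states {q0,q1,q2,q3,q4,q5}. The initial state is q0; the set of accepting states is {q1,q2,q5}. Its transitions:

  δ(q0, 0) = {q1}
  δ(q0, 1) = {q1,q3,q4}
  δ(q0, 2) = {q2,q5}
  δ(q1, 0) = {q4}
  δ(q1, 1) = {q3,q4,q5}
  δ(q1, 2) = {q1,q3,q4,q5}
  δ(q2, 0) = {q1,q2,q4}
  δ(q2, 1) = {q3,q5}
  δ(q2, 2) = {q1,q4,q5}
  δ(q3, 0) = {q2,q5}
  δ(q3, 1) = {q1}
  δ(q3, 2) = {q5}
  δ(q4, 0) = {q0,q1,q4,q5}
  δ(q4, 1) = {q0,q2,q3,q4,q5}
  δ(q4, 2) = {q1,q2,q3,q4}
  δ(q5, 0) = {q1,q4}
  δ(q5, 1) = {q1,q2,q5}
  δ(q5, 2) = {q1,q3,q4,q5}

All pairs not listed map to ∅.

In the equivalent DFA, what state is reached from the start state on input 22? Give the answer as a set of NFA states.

{q1,q3,q4,q5}

Start: {q0}.
δ(q0,2) = {q2,q5}.
Union: {q2,q5}.
After 2: {q2,q5}.
δ(q2,2) = {q1,q4,q5}; δ(q5,2) = {q1,q3,q4,q5}.
Union: {q1,q3,q4,q5}.
After 2: {q1,q3,q4,q5}.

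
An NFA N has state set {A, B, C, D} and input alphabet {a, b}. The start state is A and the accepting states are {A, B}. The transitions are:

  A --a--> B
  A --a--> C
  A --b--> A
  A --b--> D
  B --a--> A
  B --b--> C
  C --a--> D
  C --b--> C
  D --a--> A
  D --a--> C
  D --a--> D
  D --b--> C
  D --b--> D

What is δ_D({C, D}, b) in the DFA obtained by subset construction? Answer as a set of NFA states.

{C, D}

δ(C,b) = {C}; δ(D,b) = {C, D}.
Union: {C, D}.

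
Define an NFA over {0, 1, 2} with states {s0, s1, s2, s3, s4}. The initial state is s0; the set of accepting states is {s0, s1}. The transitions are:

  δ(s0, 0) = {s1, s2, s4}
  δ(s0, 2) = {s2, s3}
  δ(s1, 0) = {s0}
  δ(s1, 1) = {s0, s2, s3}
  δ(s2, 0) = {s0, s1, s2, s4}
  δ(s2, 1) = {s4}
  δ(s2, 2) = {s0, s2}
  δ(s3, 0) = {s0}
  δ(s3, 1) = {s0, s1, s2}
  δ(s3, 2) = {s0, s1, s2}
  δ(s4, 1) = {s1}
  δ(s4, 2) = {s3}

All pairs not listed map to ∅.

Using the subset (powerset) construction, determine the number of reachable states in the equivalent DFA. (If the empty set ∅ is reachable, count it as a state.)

Start state of the DFA: {s0}.
{s0} --0--> {s1, s2, s4}  [new]
{s0} --1--> ∅  [new]
{s0} --2--> {s2, s3}  [new]
{s1, s2, s4} --0--> {s0, s1, s2, s4}  [new]
{s1, s2, s4} --1--> {s0, s1, s2, s3, s4}  [new]
{s1, s2, s4} --2--> {s0, s2, s3}  [new]
∅ --0--> ∅  [seen]
∅ --1--> ∅  [seen]
∅ --2--> ∅  [seen]
{s2, s3} --0--> {s0, s1, s2, s4}  [seen]
{s2, s3} --1--> {s0, s1, s2, s4}  [seen]
{s2, s3} --2--> {s0, s1, s2}  [new]
{s0, s1, s2, s4} --0--> {s0, s1, s2, s4}  [seen]
{s0, s1, s2, s4} --1--> {s0, s1, s2, s3, s4}  [seen]
{s0, s1, s2, s4} --2--> {s0, s2, s3}  [seen]
{s0, s1, s2, s3, s4} --0--> {s0, s1, s2, s4}  [seen]
{s0, s1, s2, s3, s4} --1--> {s0, s1, s2, s3, s4}  [seen]
{s0, s1, s2, s3, s4} --2--> {s0, s1, s2, s3}  [new]
{s0, s2, s3} --0--> {s0, s1, s2, s4}  [seen]
{s0, s2, s3} --1--> {s0, s1, s2, s4}  [seen]
{s0, s2, s3} --2--> {s0, s1, s2, s3}  [seen]
{s0, s1, s2} --0--> {s0, s1, s2, s4}  [seen]
{s0, s1, s2} --1--> {s0, s2, s3, s4}  [new]
{s0, s1, s2} --2--> {s0, s2, s3}  [seen]
{s0, s1, s2, s3} --0--> {s0, s1, s2, s4}  [seen]
{s0, s1, s2, s3} --1--> {s0, s1, s2, s3, s4}  [seen]
{s0, s1, s2, s3} --2--> {s0, s1, s2, s3}  [seen]
{s0, s2, s3, s4} --0--> {s0, s1, s2, s4}  [seen]
{s0, s2, s3, s4} --1--> {s0, s1, s2, s4}  [seen]
{s0, s2, s3, s4} --2--> {s0, s1, s2, s3}  [seen]
Reachable DFA states: {s0}, {s1, s2, s4}, ∅, {s2, s3}, {s0, s1, s2, s4}, {s0, s1, s2, s3, s4}, {s0, s2, s3}, {s0, s1, s2}, {s0, s1, s2, s3}, {s0, s2, s3, s4}.

10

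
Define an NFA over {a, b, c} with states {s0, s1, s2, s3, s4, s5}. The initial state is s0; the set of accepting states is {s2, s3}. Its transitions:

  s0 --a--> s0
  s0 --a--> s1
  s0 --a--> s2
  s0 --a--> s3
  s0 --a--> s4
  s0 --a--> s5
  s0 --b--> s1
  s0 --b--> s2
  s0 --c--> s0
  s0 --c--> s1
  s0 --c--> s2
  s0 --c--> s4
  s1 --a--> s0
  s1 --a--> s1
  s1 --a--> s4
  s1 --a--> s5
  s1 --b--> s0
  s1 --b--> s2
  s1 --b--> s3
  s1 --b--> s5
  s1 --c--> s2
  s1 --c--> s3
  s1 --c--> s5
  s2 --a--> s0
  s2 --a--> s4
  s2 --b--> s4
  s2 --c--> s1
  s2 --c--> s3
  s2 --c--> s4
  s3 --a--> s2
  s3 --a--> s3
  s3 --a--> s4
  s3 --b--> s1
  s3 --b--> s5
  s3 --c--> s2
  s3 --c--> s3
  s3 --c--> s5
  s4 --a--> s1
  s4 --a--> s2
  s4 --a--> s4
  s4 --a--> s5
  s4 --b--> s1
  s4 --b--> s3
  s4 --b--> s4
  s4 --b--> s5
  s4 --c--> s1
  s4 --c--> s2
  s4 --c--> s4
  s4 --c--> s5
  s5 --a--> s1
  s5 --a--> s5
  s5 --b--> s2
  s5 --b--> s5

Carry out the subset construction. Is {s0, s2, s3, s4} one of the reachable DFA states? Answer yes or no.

no

Start state of the DFA: {s0}.
{s0} --a--> {s0, s1, s2, s3, s4, s5}  [new]
{s0} --b--> {s1, s2}  [new]
{s0} --c--> {s0, s1, s2, s4}  [new]
{s0, s1, s2, s3, s4, s5} --a--> {s0, s1, s2, s3, s4, s5}  [seen]
{s0, s1, s2, s3, s4, s5} --b--> {s0, s1, s2, s3, s4, s5}  [seen]
{s0, s1, s2, s3, s4, s5} --c--> {s0, s1, s2, s3, s4, s5}  [seen]
{s1, s2} --a--> {s0, s1, s4, s5}  [new]
{s1, s2} --b--> {s0, s2, s3, s4, s5}  [new]
{s1, s2} --c--> {s1, s2, s3, s4, s5}  [new]
{s0, s1, s2, s4} --a--> {s0, s1, s2, s3, s4, s5}  [seen]
{s0, s1, s2, s4} --b--> {s0, s1, s2, s3, s4, s5}  [seen]
{s0, s1, s2, s4} --c--> {s0, s1, s2, s3, s4, s5}  [seen]
{s0, s1, s4, s5} --a--> {s0, s1, s2, s3, s4, s5}  [seen]
{s0, s1, s4, s5} --b--> {s0, s1, s2, s3, s4, s5}  [seen]
{s0, s1, s4, s5} --c--> {s0, s1, s2, s3, s4, s5}  [seen]
{s0, s2, s3, s4, s5} --a--> {s0, s1, s2, s3, s4, s5}  [seen]
{s0, s2, s3, s4, s5} --b--> {s1, s2, s3, s4, s5}  [seen]
{s0, s2, s3, s4, s5} --c--> {s0, s1, s2, s3, s4, s5}  [seen]
{s1, s2, s3, s4, s5} --a--> {s0, s1, s2, s3, s4, s5}  [seen]
{s1, s2, s3, s4, s5} --b--> {s0, s1, s2, s3, s4, s5}  [seen]
{s1, s2, s3, s4, s5} --c--> {s1, s2, s3, s4, s5}  [seen]
Reachable DFA states: {s0}, {s0, s1, s2, s3, s4, s5}, {s1, s2}, {s0, s1, s2, s4}, {s0, s1, s4, s5}, {s0, s2, s3, s4, s5}, {s1, s2, s3, s4, s5}.
{s0, s2, s3, s4} is not among them.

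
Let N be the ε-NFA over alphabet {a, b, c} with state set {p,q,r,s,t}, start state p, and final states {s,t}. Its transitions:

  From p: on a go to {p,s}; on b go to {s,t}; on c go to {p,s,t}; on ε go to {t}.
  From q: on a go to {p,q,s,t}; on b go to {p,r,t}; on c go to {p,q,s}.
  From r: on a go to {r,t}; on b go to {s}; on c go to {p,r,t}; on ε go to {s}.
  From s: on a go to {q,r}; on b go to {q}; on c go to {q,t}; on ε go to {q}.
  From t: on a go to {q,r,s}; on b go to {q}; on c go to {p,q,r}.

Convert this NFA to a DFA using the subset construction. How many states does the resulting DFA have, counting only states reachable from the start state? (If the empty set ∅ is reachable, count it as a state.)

3

Start state of the DFA: {p,t} (ε-closure of the NFA start).
{p,t} --a--> {p,q,r,s,t}  [new]
{p,t} --b--> {q,s,t}  [new]
{p,t} --c--> {p,q,r,s,t}  [seen]
{p,q,r,s,t} --a--> {p,q,r,s,t}  [seen]
{p,q,r,s,t} --b--> {p,q,r,s,t}  [seen]
{p,q,r,s,t} --c--> {p,q,r,s,t}  [seen]
{q,s,t} --a--> {p,q,r,s,t}  [seen]
{q,s,t} --b--> {p,q,r,s,t}  [seen]
{q,s,t} --c--> {p,q,r,s,t}  [seen]
Reachable DFA states: {p,t}, {p,q,r,s,t}, {q,s,t}.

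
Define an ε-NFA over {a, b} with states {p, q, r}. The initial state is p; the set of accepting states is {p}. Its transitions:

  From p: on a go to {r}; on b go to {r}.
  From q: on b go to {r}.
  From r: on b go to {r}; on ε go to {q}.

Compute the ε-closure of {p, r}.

Begin with {p, r}.
r →ε {q}; add q.
ε-closure = {p, q, r}.

{p, q, r}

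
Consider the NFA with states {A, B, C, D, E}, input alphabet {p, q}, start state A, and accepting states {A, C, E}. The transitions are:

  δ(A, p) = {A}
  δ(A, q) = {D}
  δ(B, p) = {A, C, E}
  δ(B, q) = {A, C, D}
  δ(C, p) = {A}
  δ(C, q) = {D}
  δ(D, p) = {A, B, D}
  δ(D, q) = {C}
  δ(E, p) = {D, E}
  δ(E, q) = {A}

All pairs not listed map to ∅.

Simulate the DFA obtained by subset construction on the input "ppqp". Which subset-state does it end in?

{A, B, D}

Start: {A}.
δ(A,p) = {A}.
Union: {A}.
After p: {A}.
δ(A,p) = {A}.
Union: {A}.
After p: {A}.
δ(A,q) = {D}.
Union: {D}.
After q: {D}.
δ(D,p) = {A, B, D}.
Union: {A, B, D}.
After p: {A, B, D}.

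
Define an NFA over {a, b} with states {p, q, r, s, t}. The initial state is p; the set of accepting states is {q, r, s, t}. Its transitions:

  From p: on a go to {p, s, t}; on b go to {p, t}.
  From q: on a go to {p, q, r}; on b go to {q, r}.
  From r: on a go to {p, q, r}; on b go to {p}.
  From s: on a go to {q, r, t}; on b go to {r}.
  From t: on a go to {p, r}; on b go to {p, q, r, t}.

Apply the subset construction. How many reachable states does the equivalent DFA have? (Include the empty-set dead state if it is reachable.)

6

Start state of the DFA: {p}.
{p} --a--> {p, s, t}  [new]
{p} --b--> {p, t}  [new]
{p, s, t} --a--> {p, q, r, s, t}  [new]
{p, s, t} --b--> {p, q, r, t}  [new]
{p, t} --a--> {p, r, s, t}  [new]
{p, t} --b--> {p, q, r, t}  [seen]
{p, q, r, s, t} --a--> {p, q, r, s, t}  [seen]
{p, q, r, s, t} --b--> {p, q, r, t}  [seen]
{p, q, r, t} --a--> {p, q, r, s, t}  [seen]
{p, q, r, t} --b--> {p, q, r, t}  [seen]
{p, r, s, t} --a--> {p, q, r, s, t}  [seen]
{p, r, s, t} --b--> {p, q, r, t}  [seen]
Reachable DFA states: {p}, {p, s, t}, {p, t}, {p, q, r, s, t}, {p, q, r, t}, {p, r, s, t}.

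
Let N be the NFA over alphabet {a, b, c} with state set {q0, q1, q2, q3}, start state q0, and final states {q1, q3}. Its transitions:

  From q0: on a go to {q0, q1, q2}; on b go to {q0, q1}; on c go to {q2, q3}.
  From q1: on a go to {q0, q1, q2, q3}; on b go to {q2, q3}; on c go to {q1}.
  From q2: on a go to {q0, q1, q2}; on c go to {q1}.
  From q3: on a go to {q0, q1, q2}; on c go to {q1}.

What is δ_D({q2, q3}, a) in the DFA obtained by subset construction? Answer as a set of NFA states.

δ(q2,a) = {q0, q1, q2}; δ(q3,a) = {q0, q1, q2}.
Union: {q0, q1, q2}.

{q0, q1, q2}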